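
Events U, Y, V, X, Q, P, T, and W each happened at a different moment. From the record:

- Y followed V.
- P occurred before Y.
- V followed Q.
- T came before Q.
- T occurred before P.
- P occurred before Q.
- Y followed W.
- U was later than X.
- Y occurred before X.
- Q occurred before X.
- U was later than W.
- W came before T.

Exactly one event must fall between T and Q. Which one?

Tracing the constraints gives T → P → Q, so P sits after T and before Q.
No other event is forced both after T and before Q.

P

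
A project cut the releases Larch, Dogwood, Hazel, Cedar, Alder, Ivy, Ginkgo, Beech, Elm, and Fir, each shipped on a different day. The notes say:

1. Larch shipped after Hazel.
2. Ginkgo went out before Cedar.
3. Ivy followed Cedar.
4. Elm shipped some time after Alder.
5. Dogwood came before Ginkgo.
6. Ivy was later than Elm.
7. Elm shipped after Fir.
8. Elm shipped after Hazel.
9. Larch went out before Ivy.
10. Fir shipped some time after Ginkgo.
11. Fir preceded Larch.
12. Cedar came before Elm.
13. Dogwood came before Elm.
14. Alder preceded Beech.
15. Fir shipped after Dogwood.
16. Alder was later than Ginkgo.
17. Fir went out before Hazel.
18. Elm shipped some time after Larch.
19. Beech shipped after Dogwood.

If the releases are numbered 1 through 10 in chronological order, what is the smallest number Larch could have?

5

Dogwood, Fir, Ginkgo, and Hazel must all come before Larch — 4 forced predecessors.
Nothing else is forced ahead of Larch, so its earliest slot is position 4 + 1 = 5.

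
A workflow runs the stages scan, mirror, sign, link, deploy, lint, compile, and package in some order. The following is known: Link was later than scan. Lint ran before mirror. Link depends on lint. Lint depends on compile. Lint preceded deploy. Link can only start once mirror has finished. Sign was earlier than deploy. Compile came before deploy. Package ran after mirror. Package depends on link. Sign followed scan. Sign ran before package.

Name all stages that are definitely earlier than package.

Directly stated before package: link, mirror, and sign.
Compile reaches package via compile → lint → link → package.
Lint reaches package via lint → link → package.
Scan reaches package via scan → link → package.
No chain forces deploy ahead of package.

compile, link, lint, mirror, scan, sign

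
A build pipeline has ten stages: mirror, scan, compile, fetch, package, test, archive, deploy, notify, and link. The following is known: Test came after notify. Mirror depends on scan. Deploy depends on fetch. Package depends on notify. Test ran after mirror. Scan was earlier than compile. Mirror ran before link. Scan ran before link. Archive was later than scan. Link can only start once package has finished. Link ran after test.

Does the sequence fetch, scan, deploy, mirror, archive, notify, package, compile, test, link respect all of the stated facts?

yes

Check each stated constraint against the proposed order — e.g. scan is ahead of compile; scan is ahead of link. Every pair is in the required order; nothing is violated.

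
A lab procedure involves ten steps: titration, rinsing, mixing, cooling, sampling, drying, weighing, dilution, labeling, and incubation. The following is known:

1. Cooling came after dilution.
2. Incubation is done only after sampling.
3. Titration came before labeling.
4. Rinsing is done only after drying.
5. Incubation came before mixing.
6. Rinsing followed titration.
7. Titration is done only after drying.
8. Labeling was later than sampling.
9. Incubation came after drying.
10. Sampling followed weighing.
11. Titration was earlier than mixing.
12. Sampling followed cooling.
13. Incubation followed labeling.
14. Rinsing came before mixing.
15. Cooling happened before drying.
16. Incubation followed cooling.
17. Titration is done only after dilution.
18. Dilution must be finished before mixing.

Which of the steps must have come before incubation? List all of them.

Directly stated before incubation: cooling, drying, labeling, and sampling.
Dilution reaches incubation via dilution → cooling → incubation.
Titration reaches incubation via titration → labeling → incubation.
Weighing reaches incubation via weighing → sampling → incubation.

cooling, dilution, drying, labeling, sampling, titration, weighing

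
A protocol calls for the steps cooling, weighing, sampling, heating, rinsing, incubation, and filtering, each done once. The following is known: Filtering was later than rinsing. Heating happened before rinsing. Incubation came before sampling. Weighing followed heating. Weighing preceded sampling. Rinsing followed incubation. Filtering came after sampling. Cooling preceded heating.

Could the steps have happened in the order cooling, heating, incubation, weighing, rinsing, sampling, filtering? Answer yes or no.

yes

Check each stated constraint against the proposed order — e.g. heating is ahead of rinsing; incubation is ahead of sampling. Every pair is in the required order; nothing is violated.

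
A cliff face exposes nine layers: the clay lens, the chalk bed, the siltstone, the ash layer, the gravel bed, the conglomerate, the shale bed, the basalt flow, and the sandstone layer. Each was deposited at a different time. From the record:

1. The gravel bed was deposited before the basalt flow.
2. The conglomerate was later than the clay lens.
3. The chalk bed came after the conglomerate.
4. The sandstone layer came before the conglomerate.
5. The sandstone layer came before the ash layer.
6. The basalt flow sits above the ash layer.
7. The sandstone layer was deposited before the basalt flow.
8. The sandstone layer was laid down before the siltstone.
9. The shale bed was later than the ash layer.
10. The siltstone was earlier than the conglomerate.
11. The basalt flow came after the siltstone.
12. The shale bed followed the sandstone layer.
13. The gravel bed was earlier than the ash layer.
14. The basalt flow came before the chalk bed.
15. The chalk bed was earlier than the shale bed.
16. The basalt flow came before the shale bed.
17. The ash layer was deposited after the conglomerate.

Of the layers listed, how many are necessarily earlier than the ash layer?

Directly stated before the ash layer: the conglomerate, the gravel bed, and the sandstone layer.
The clay lens reaches the ash layer via the clay lens → the conglomerate → the ash layer.
The siltstone reaches the ash layer via the siltstone → the conglomerate → the ash layer.
No chain forces the chalk bed (or any of the others) ahead of the ash layer.
That's the clay lens, the conglomerate, the gravel bed, the sandstone layer, and the siltstone — 5 in all.

5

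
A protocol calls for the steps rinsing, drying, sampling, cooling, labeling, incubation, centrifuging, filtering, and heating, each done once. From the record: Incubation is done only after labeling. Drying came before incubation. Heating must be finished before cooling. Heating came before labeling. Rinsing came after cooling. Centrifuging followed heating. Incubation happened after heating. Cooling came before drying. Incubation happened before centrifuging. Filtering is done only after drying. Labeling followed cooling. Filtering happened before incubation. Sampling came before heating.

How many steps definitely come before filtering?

4

Directly stated before filtering: drying.
Cooling reaches filtering via cooling → drying → filtering.
Heating reaches filtering via heating → cooling → drying → filtering.
Sampling reaches filtering via sampling → heating → cooling → drying → filtering.
That's cooling, drying, heating, and sampling — 4 in all.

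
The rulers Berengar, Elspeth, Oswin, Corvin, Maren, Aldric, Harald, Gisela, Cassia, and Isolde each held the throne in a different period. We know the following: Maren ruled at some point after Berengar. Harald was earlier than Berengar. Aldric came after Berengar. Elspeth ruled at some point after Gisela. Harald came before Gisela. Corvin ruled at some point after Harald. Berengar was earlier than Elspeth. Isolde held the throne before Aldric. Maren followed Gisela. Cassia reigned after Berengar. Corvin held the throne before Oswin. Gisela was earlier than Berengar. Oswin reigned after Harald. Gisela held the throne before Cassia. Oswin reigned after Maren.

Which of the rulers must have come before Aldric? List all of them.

Berengar, Gisela, Harald, Isolde

Directly stated before Aldric: Berengar and Isolde.
Gisela reaches Aldric via Gisela → Berengar → Aldric.
Harald reaches Aldric via Harald → Berengar → Aldric.
No chain forces Cassia (or any of the others) ahead of Aldric.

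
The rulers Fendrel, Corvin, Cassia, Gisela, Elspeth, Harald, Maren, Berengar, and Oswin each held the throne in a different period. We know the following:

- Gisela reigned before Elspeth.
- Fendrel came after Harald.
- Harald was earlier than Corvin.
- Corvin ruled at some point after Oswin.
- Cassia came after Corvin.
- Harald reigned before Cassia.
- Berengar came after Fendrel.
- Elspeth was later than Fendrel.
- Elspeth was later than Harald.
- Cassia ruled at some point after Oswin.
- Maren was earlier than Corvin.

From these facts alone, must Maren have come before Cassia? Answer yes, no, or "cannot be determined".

yes

Chain the constraints: Maren → Corvin → Cassia. Each link is directly stated, so Maren comes before Cassia.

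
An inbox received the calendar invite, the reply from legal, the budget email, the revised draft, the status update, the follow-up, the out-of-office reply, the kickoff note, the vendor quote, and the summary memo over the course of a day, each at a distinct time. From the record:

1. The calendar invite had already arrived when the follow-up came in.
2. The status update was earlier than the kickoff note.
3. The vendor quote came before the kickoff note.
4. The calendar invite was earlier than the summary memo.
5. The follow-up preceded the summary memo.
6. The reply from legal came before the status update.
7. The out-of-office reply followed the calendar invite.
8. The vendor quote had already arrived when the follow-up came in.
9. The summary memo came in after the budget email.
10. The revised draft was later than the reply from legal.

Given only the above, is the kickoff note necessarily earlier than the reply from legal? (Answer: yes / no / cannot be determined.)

no

Tracing the constraints gives the reply from legal → the status update → the kickoff note, so the reply from legal must come before the kickoff note.
That means the kickoff note cannot be before the reply from legal.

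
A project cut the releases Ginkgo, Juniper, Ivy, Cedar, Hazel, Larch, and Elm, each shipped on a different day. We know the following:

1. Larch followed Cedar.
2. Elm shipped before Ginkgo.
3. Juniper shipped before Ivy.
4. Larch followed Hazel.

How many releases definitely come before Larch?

2

Directly stated before Larch: Cedar and Hazel.
No chain forces Juniper (or any of the others) ahead of Larch.
That's Cedar and Hazel — 2 in all.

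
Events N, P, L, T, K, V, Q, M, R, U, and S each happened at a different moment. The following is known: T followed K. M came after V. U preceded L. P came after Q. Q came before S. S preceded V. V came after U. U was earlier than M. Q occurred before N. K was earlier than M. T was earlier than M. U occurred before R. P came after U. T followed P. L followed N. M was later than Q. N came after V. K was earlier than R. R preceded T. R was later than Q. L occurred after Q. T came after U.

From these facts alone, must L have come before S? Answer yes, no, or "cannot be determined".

Tracing the constraints gives S → V → N → L, so S must come before L.
That means L cannot be before S.

no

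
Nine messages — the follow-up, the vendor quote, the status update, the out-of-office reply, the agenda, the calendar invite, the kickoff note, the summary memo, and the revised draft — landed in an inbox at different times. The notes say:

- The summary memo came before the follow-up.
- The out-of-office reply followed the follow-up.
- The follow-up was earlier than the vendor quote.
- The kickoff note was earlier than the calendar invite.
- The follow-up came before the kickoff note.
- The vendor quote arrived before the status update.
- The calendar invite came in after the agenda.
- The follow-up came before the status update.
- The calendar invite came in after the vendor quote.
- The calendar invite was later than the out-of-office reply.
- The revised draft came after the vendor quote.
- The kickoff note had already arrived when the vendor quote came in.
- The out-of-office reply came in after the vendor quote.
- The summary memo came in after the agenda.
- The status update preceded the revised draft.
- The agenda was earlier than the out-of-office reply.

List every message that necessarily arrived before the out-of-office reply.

the agenda, the follow-up, the kickoff note, the summary memo, the vendor quote

Directly stated before the out-of-office reply: the agenda, the follow-up, and the vendor quote.
The kickoff note reaches the out-of-office reply via the kickoff note → the vendor quote → the out-of-office reply.
The summary memo reaches the out-of-office reply via the summary memo → the follow-up → the out-of-office reply.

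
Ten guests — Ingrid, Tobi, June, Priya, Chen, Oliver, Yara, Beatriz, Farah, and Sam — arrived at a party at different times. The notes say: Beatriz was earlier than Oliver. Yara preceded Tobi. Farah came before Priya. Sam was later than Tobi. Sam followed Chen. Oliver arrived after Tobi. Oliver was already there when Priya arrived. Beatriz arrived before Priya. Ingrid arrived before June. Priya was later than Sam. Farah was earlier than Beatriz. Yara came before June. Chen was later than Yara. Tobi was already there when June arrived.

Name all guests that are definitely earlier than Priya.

Beatriz, Chen, Farah, Oliver, Sam, Tobi, Yara

Directly stated before Priya: Beatriz, Farah, Oliver, and Sam.
Chen reaches Priya via Chen → Sam → Priya.
Tobi reaches Priya via Tobi → Oliver → Priya.
Yara reaches Priya via Yara → Tobi → Oliver → Priya.
No chain forces Ingrid (or any of the others) ahead of Priya.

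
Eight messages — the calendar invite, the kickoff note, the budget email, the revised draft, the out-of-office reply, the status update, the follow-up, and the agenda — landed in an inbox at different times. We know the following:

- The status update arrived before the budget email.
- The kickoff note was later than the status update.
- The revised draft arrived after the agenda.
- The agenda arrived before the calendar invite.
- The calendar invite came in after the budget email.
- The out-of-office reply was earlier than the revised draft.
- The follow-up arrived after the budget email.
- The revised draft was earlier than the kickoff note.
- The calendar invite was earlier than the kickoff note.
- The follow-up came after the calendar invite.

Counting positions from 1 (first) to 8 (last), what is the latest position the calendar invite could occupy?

6

The calendar invite must come before the follow-up and the kickoff note — 2 messages forced after it.
Everything else can be placed before the calendar invite in some valid order, so the calendar invite can sit as late as position 8 − 2 = 6.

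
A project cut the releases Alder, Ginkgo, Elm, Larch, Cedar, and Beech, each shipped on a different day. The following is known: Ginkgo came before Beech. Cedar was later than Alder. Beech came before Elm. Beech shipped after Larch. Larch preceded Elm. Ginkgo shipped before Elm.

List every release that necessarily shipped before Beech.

Directly stated before Beech: Ginkgo and Larch.

Ginkgo, Larch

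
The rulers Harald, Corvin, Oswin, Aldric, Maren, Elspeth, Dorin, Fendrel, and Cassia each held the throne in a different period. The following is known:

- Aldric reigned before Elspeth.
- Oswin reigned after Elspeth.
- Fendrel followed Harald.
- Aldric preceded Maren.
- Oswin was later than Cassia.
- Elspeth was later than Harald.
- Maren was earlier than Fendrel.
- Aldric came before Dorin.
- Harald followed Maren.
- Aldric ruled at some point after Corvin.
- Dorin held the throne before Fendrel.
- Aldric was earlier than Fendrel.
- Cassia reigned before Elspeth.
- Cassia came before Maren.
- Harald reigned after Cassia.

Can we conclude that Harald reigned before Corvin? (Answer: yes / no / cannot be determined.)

no

Tracing the constraints gives Corvin → Aldric → Maren → Harald, so Corvin must come before Harald.
That means Harald cannot be before Corvin.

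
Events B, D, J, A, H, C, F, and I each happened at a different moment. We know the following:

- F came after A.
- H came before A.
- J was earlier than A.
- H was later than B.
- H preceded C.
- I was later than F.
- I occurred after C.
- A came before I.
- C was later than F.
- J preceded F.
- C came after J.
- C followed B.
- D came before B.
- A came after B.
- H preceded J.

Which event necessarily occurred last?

I

Every other event has a chain of constraints placing it before I, so I is last.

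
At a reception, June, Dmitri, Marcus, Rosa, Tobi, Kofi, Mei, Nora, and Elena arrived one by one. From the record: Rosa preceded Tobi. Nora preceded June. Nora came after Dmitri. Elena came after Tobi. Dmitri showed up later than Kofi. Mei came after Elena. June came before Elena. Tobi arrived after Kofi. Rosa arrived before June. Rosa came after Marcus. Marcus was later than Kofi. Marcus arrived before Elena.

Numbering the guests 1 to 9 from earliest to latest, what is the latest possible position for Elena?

Elena must come before Mei — 1 guest forced after them.
Everything else can be placed before Elena in some valid order, so Elena can sit as late as position 9 − 1 = 8.

8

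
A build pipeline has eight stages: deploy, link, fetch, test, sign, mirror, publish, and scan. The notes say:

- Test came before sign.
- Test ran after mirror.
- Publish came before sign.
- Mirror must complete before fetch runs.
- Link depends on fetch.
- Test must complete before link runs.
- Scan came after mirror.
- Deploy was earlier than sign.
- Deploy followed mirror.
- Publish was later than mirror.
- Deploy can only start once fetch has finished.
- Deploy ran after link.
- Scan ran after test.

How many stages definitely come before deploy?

4

Directly stated before deploy: fetch, link, and mirror.
Test reaches deploy via test → link → deploy.
No chain forces sign (or any of the others) ahead of deploy.
That's fetch, link, mirror, and test — 4 in all.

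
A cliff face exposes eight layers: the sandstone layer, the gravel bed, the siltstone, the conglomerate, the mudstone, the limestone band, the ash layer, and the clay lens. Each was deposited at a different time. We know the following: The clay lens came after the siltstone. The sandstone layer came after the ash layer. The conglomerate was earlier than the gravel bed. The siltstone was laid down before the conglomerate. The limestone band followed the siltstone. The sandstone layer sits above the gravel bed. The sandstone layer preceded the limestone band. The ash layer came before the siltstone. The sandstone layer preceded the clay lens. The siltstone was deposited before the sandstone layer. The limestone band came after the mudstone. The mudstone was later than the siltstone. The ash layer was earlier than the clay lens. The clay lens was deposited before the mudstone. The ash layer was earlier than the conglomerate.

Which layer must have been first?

The ash layer has a chain of constraints placing it before every other layer, so the ash layer must be first.

the ash layer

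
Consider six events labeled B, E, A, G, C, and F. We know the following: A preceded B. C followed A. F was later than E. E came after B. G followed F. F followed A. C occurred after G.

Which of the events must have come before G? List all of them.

A, B, E, F

Directly stated before G: F.
A reaches G via A → F → G.
B reaches G via B → E → F → G.
E reaches G via E → F → G.
No chain forces C ahead of G.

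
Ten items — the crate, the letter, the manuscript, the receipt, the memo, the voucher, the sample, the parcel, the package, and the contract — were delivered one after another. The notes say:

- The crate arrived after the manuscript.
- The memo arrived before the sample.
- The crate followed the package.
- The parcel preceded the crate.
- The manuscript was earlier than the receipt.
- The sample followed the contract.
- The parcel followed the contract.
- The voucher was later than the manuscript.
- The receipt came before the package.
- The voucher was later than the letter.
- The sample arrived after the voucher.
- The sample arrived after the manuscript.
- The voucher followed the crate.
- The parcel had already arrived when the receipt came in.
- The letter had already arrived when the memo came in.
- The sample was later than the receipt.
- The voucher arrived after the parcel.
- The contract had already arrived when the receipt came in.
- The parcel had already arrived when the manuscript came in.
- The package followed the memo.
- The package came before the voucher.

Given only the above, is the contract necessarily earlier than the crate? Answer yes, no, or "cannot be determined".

Chain the constraints: the contract → the parcel → the crate. Each link is directly stated, so the contract comes before the crate.

yes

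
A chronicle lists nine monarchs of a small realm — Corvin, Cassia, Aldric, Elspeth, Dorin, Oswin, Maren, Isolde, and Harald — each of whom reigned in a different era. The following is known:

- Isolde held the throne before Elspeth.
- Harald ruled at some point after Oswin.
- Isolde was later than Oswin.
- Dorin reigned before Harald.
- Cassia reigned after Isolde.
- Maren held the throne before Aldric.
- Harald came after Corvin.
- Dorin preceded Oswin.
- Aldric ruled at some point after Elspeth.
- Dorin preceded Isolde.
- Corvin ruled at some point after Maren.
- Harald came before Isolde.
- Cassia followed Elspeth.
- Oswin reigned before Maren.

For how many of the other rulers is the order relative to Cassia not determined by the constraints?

Forced before Cassia: Corvin, Dorin, Elspeth, Harald, Isolde, Maren, and Oswin.
That leaves Aldric with no forced order relative to Cassia — 1.

1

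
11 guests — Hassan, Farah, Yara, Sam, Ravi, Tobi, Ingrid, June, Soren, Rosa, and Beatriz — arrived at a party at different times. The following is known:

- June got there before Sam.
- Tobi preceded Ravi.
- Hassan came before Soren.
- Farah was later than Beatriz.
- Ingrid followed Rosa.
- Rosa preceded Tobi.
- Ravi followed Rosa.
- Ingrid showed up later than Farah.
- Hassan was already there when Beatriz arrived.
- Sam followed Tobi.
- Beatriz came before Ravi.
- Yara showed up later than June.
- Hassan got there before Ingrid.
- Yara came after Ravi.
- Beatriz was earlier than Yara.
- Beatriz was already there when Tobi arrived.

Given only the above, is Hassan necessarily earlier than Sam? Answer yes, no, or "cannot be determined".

Chain the constraints: Hassan → Beatriz → Tobi → Sam. Each link is directly stated, so Hassan comes before Sam.

yes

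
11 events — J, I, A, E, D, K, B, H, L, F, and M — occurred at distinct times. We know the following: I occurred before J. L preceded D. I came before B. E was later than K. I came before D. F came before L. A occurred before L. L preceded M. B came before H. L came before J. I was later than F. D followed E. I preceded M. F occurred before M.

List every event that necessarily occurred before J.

Directly stated before J: I and L.
A reaches J via A → L → J.
F reaches J via F → L → J.
No chain forces D (or any of the others) ahead of J.

A, F, I, L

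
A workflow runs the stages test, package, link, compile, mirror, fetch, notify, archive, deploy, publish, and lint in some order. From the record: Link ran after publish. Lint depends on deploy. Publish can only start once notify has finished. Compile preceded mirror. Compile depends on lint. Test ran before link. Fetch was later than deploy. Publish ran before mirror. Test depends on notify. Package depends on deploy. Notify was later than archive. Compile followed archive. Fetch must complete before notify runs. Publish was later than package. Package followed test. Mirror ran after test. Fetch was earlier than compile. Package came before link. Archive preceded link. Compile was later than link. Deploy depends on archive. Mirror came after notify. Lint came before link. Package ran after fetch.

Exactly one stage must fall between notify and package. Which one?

test

Tracing the constraints gives notify → test → package, so test sits after notify and before package.
No other stage is forced both after notify and before package.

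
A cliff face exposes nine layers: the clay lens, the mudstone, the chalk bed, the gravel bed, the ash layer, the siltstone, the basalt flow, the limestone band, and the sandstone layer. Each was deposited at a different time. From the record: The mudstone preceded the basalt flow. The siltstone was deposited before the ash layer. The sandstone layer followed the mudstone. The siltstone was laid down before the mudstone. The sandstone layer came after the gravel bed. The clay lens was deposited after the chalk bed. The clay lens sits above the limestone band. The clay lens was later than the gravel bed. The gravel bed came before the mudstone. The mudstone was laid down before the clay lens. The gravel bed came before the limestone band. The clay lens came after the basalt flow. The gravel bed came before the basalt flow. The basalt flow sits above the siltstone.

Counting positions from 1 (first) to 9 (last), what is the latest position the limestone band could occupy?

8

The limestone band must come before the clay lens — 1 layer forced after it.
Everything else can be placed before the limestone band in some valid order, so the limestone band can sit as late as position 9 − 1 = 8.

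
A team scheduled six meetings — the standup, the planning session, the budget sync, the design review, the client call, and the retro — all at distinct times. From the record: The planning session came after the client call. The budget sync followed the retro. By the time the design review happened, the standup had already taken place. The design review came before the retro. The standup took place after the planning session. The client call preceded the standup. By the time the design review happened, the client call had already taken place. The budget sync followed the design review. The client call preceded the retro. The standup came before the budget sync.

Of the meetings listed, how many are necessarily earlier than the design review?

Directly stated before the design review: the client call and the standup.
The planning session reaches the design review via the planning session → the standup → the design review.
No chain forces the retro (or any of the others) ahead of the design review.
That's the client call, the planning session, and the standup — 3 in all.

3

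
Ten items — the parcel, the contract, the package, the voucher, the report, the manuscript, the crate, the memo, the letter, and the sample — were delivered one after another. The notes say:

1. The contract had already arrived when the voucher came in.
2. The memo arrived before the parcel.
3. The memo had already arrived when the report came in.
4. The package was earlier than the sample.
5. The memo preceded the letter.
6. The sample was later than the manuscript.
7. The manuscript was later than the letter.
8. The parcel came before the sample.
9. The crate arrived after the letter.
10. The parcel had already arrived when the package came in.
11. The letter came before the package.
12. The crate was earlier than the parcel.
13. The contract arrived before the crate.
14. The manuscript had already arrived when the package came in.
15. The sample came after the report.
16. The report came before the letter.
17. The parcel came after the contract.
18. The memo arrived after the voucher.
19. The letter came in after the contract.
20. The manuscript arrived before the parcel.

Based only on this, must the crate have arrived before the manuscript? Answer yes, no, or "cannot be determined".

cannot be determined

No chain of stated constraints runs from the crate to the manuscript, and none runs from the manuscript to the crate either.
So the relative order of the crate and the manuscript is not fixed by the given facts.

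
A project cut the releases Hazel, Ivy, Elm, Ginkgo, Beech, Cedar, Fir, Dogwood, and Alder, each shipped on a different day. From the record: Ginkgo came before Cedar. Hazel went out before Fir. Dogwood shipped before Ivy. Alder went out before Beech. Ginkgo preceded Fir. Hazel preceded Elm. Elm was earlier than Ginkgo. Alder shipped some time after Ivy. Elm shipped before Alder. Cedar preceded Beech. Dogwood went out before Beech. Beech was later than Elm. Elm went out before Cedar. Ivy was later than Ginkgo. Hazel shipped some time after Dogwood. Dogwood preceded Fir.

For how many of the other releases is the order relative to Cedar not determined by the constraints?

Forced before Cedar: Dogwood, Elm, Ginkgo, and Hazel; forced after Cedar: Beech.
That leaves Alder, Fir, and Ivy with no forced order relative to Cedar — 3.

3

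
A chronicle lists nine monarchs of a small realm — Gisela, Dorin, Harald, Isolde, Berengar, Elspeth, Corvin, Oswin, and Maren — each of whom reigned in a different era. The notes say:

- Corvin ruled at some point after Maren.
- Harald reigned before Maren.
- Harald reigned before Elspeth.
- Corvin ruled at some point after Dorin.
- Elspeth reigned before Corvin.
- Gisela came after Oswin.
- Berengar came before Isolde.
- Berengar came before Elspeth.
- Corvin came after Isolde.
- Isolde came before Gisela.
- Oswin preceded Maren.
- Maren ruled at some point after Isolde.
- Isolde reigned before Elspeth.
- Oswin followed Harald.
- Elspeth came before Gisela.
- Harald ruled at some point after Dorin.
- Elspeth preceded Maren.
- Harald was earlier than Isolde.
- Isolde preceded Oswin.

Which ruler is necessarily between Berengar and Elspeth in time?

Tracing the constraints gives Berengar → Isolde → Elspeth, so Isolde sits after Berengar and before Elspeth.
No other ruler is forced both after Berengar and before Elspeth.

Isolde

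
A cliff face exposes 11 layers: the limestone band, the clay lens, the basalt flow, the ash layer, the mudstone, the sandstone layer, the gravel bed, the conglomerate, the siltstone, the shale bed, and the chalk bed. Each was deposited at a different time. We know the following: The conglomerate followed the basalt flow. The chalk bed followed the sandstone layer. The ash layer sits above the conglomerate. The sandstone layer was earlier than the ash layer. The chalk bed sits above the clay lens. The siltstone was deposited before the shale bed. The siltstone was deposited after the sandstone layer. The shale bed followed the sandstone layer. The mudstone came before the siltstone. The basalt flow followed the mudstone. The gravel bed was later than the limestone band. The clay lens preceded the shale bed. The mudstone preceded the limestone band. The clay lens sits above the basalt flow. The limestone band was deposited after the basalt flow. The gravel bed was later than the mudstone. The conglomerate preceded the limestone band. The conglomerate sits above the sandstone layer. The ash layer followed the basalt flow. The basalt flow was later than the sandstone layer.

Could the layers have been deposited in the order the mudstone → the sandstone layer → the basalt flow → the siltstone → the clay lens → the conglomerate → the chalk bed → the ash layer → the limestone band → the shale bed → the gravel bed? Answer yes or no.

Check each stated constraint against the proposed order — e.g. the sandstone layer is ahead of the shale bed; the mudstone is ahead of the gravel bed. Every pair is in the required order; nothing is violated.

yes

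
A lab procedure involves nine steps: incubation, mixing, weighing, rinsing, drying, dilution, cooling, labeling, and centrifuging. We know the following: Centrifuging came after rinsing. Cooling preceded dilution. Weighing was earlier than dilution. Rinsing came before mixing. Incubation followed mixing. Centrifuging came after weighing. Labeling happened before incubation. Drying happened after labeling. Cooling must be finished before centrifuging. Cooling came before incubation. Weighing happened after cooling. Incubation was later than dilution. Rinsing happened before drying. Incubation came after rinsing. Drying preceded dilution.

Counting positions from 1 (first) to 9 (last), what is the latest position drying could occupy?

7

Drying must come before dilution and incubation — 2 steps forced after it.
Everything else can be placed before drying in some valid order, so drying can sit as late as position 9 − 2 = 7.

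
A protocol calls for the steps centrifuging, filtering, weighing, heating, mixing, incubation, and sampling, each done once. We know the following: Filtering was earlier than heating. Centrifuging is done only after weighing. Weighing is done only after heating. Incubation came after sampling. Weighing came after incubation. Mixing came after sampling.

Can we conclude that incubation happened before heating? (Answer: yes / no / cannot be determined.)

cannot be determined

No chain of stated constraints runs from incubation to heating, and none runs from heating to incubation either.
So the relative order of incubation and heating is not fixed by the given facts.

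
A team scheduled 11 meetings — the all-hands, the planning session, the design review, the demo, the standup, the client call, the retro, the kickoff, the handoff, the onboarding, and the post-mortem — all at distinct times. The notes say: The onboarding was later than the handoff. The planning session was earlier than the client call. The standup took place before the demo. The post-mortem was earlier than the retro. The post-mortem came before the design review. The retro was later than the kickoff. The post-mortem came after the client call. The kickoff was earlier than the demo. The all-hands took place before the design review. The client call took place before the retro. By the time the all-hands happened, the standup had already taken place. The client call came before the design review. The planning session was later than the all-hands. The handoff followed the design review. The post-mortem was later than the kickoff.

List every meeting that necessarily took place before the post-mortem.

the all-hands, the client call, the kickoff, the planning session, the standup

Directly stated before the post-mortem: the client call and the kickoff.
The all-hands reaches the post-mortem via the all-hands → the planning session → the client call → the post-mortem.
The planning session reaches the post-mortem via the planning session → the client call → the post-mortem.
The standup reaches the post-mortem via the standup → the all-hands → the planning session → the client call → the post-mortem.
No chain forces the handoff (or any of the others) ahead of the post-mortem.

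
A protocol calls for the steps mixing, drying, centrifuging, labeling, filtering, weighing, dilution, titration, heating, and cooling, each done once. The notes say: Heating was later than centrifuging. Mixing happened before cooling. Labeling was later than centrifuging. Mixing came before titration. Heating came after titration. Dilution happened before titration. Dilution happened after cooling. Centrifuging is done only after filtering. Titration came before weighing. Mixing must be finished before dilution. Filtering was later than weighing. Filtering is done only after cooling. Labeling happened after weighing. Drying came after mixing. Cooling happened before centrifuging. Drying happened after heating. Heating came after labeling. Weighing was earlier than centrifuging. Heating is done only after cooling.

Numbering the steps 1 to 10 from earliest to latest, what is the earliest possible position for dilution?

Cooling and mixing must both come before dilution — 2 forced predecessors.
Nothing else is forced ahead of dilution, so its earliest slot is position 2 + 1 = 3.

3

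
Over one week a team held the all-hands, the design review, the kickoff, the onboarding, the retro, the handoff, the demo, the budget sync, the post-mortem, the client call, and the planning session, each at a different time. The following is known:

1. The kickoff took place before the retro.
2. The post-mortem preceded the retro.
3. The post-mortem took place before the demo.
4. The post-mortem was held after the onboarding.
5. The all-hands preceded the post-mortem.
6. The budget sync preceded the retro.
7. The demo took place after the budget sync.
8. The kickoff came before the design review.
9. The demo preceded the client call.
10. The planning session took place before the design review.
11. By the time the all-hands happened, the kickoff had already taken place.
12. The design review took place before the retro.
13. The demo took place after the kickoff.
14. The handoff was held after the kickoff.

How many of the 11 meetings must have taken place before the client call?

6

Directly stated before the client call: the demo.
The all-hands reaches the client call via the all-hands → the post-mortem → the demo → the client call.
The budget sync reaches the client call via the budget sync → the demo → the client call.
The kickoff reaches the client call via the kickoff → the demo → the client call.
Likewise the onboarding and the post-mortem each reach the client call by chaining the stated constraints.
No chain forces the retro (or any of the others) ahead of the client call.
That's the all-hands, the budget sync, the demo, the kickoff, the onboarding, and the post-mortem — 6 in all.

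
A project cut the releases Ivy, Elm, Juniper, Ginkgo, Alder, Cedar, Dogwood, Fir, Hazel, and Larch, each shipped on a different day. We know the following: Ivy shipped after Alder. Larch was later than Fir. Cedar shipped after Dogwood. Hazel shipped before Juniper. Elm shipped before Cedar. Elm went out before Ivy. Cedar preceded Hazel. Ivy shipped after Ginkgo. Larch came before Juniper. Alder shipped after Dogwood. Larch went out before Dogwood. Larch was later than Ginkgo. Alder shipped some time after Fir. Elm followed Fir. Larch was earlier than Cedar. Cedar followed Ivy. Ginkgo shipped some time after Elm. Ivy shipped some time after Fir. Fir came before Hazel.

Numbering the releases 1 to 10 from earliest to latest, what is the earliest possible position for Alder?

6

Dogwood, Elm, Fir, Ginkgo, and Larch must all come before Alder — 5 forced predecessors.
Nothing else is forced ahead of Alder, so its earliest slot is position 5 + 1 = 6.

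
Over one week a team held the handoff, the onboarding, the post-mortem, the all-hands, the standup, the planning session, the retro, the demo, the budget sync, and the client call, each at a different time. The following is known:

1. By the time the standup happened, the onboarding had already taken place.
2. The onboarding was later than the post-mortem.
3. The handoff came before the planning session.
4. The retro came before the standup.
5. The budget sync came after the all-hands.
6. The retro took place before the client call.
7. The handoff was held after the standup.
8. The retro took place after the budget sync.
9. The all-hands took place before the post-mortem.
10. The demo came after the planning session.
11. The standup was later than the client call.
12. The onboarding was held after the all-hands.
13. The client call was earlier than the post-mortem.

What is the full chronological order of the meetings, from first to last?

the all-hands, the budget sync, the retro, the client call, the post-mortem, the onboarding, the standup, the handoff, the planning session, the demo

The constraints fix every adjacent pair, so only one ordering works:
the all-hands → the budget sync → the retro → the client call → the post-mortem → the onboarding → the standup → the handoff → the planning session → the demo.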